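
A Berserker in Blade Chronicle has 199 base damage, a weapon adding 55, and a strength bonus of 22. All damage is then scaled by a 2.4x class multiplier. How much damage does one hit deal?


Sum base + weapon + str = 199 + 55 + 22 = 276
Multiply by 2.4:
276 * 2.4 = 662.4

662.4 damage


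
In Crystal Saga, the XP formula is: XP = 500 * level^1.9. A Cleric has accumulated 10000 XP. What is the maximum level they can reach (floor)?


XP = 500 * level^1.9, so level = (XP / 500)^(1/1.9)
= (10000 / 500)^(1/1.9)
= 20.0^0.5263
= 4.839
Floor: level = 4

level 4


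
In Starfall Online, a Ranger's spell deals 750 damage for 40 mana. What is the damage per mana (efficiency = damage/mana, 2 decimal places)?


Efficiency = damage / mana
= 750 / 40
= 18.75

18.75 dmg/mana


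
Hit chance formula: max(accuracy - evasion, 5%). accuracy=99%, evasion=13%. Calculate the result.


accuracy - evasion = 99 - 13 = 86
Apply floor: max(86, 5) = 86
Hit chance = 86%

86%


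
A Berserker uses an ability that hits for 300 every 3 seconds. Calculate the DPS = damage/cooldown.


DPS = damage / cooldown
= 300 / 3
= 100.00

100.00 DPS


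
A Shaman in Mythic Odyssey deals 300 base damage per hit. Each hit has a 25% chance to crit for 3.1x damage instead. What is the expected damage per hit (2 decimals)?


E[dmg] = base * (1 + crit_chance * (crit_mult - 1))
cc as decimal = 25/100 = 0.25
cm - 1 = 3.1 - 1 = 2.1
Bonus factor = 0.25 * 2.1 = 0.525
Total multiplier = 1 + 0.525 = 1.525
Expected damage = 300 * 1.525 = 457.50

457.50 damage


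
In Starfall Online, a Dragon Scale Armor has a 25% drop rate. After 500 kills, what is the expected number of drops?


Expected drops = kills * (drop_rate / 100)
= 500 * (25 / 100)
= 500 * 0.25
= 125.0

125.0 drops


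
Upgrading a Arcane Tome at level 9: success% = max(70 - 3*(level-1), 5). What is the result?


raw_rate = 70 - 3 * (9 - 1)
= 70 - 3 * 8
= 70 - 24
= 46
Apply floor: max(46, 5) = 46%

46%


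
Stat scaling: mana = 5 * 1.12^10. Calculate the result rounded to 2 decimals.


value = base * growth^level
= 5 * 1.12^10
= 5 * 3.105848
= 15.53

15.53 mana


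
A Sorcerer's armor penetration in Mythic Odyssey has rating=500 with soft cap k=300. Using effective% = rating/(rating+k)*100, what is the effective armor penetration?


effective% = rating / (rating + k) * 100
= 500 / (500 + 300) * 100
= 500 / 800 * 100
= 0.625 * 100
= 62.50%

62.50%


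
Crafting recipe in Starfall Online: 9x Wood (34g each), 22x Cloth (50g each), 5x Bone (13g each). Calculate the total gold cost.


Cost breakdown:
  Wood: 9 * 34 = 306
  Cloth: 22 * 50 = 1100
  Bone: 5 * 13 = 65
Total = 306 + 1100 + 65 = 1471

1471 gold


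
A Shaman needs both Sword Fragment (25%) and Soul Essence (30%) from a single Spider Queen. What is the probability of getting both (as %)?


For independent events, P(both) = P(A) * P(B)
= 25% * 30%
= 750 / 100 %
= 7.5%

7.5%


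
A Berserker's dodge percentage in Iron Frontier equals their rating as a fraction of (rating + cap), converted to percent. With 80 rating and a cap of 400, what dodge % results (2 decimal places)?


dodge% = 80 / (80 + 400) * 100
= 80 / 480 * 100
= 0.166667 * 100
= 16.67%

16.67%


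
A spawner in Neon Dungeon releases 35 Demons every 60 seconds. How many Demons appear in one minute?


Spawns per minute = count * (60 / interval)
= 35 * (60 / 60)
= 35 * 1.0
= 35.0

35.0 per minute


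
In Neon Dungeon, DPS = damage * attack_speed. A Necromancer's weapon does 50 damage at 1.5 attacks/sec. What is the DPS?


DPS = damage * attack_speed
= 50 * 1.5
= 75.0

75.0 DPS


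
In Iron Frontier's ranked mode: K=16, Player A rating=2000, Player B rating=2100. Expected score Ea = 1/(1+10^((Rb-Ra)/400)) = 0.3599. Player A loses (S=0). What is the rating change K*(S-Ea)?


Elo update: delta = K * (S - Ea), where S = 0 (loses)
S - Ea = 0 - 0.3599 = -0.3599
Rating change = 16 * -0.3599
= -5.76

-5.76 rating points


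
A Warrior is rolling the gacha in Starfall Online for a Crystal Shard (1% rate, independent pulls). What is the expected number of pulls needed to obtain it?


Expected pulls for a geometric distribution = 1/p = 100 / rate%
= 100 / 1
= 100.0

100.0 pulls


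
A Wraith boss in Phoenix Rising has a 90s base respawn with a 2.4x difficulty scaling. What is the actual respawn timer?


Respawn time = base * multiplier
= 90 * 2.4
= 216.0 seconds

216.0 seconds


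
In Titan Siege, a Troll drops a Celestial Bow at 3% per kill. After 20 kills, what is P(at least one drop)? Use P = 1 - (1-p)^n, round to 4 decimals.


P(at least one) = 1 - P(none) = 1 - (1-p)^n
p = 3/100 = 0.03
1 - p = 0.97
(1 - p)^20 = 0.97^20 = 0.543794
P(at least one) = 1 - 0.543794 = 0.4562

0.4562


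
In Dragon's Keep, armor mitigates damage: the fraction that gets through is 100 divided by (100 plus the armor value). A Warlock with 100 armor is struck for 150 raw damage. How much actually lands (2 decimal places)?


actual = 150 * 100 / (100 + 100)
= 150 * 100 / 200
= 15000 / 200
= 75.00

75.00 damage


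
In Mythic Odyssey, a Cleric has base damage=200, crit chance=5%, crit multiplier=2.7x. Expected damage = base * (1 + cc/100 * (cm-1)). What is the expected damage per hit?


E[dmg] = base * (1 + crit_chance * (crit_mult - 1))
cc as decimal = 5/100 = 0.05
cm - 1 = 2.7 - 1 = 1.7
Bonus factor = 0.05 * 1.7 = 0.085
Total multiplier = 1 + 0.085 = 1.085
Expected damage = 200 * 1.085 = 217.00

217.00 damage


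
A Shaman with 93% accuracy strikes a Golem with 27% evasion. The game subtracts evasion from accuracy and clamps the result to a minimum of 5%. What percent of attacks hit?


accuracy - evasion = 93 - 27 = 66
Apply floor: max(66, 5) = 66
Hit chance = 66%

66%


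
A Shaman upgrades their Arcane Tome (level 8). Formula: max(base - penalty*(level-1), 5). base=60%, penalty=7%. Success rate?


raw_rate = 60 - 7 * (8 - 1)
= 60 - 7 * 7
= 60 - 49
= 11
Apply floor: max(11, 5) = 11%

11%


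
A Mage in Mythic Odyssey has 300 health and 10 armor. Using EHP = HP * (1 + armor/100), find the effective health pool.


EHP = 300 * (1 + 10/100)
= 300 * (1 + 0.1)
= 300 * 1.1
= 330.0

330.0 EHP


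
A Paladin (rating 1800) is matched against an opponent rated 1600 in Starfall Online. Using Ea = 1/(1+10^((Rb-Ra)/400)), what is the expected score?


Elo expected score: Ea = 1/(1 + 10^((Rb-Ra)/400))
Rb - Ra = 1600 - 1800 = -200
(Rb-Ra)/400 = -200/400 = -0.5
10^-0.5 = 0.316228
Ea = 1/(1 + 0.316228) = 1/1.316228 = 0.7597

0.7597


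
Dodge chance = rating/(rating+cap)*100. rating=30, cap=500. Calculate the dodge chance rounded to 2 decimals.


dodge% = 30 / (30 + 500) * 100
= 30 / 530 * 100
= 0.056604 * 100
= 5.66%

5.66%


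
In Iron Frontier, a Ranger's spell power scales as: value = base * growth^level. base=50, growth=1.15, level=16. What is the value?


value = base * growth^level
= 50 * 1.15^16
= 50 * 9.357621
= 467.88

467.88 spell power


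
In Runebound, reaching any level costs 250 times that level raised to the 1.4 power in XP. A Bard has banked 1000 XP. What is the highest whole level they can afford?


XP = 250 * level^1.4, so level = (XP / 250)^(1/1.4)
= (1000 / 250)^(1/1.4)
= 4.0^0.7143
= 2.6918
Floor: level = 2

level 2


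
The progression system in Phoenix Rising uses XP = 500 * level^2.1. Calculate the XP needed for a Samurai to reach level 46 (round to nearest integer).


XP = 500 * level^2.1
Substitute level = 46:
XP = 500 * 46^2.1
= 500 * 3103.0691
= 1551535

1551535 XP


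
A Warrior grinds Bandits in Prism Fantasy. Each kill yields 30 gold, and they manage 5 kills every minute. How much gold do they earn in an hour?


Gold per minute = 30 * 5 = 150
Gold per hour = 150 * 60 = 9000

9000 gold/hour


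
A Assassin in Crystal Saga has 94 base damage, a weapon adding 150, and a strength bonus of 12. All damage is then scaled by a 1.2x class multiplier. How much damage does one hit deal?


Sum base + weapon + str = 94 + 150 + 12 = 256
Multiply by 1.2:
256 * 1.2 = 307.2

307.2 damage


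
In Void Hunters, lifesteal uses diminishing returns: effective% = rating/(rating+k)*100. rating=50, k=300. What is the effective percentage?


effective% = rating / (rating + k) * 100
= 50 / (50 + 300) * 100
= 50 / 350 * 100
= 0.142857 * 100
= 14.29%

14.29%


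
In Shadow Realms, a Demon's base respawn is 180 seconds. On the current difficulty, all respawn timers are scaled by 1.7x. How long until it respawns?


Respawn time = base * multiplier
= 180 * 1.7
= 306.0 seconds

306.0 seconds


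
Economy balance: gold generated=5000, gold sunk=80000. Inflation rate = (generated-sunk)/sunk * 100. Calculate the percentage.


Net gold = 5000 - 80000 = -75000
Inflation rate = net / sunk * 100 = -75000 / 80000 * 100
= -0.9375 * 100
= -93.75%

-93.75%


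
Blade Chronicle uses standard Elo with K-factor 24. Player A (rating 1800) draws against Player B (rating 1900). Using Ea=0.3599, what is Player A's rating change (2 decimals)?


Elo update: delta = K * (S - Ea), where S = 0.5 (draws)
S - Ea = 0.5 - 0.3599 = 0.1401
Rating change = 24 * 0.1401
= 3.36

3.36 rating points


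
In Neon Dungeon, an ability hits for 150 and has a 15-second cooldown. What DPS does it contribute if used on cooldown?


DPS = damage / cooldown
= 150 / 15
= 10.00

10.00 DPS


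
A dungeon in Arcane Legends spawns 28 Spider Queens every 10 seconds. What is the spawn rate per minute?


Spawns per minute = count * (60 / interval)
= 28 * (60 / 10)
= 28 * 6.0
= 168.0

168.0 per minute


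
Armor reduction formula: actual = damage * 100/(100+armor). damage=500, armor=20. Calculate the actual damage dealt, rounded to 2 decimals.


actual = 500 * 100 / (100 + 20)
= 500 * 100 / 120
= 50000 / 120
= 416.67

416.67 damage


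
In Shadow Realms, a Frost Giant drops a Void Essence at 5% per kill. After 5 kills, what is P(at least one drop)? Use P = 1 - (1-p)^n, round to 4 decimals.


P(at least one) = 1 - P(none) = 1 - (1-p)^n
p = 5/100 = 0.05
1 - p = 0.95
(1 - p)^5 = 0.95^5 = 0.773781
P(at least one) = 1 - 0.773781 = 0.2262

0.2262


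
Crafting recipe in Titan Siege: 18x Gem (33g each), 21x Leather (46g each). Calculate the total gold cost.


Cost breakdown:
  Gem: 18 * 33 = 594
  Leather: 21 * 46 = 966
Total = 594 + 966 = 1560

1560 gold


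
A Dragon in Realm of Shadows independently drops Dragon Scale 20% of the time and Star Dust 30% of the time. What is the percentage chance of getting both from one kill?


For independent events, P(both) = P(A) * P(B)
= 20% * 30%
= 600 / 100 %
= 6.0%

6.0%


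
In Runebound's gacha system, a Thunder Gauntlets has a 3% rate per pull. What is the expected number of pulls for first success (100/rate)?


Expected pulls for a geometric distribution = 1/p = 100 / rate%
= 100 / 3
= 33.33

33.33 pulls


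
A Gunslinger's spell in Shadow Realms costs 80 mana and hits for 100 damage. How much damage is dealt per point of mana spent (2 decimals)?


Efficiency = damage / mana
= 100 / 80
= 1.25

1.25 dmg/mana


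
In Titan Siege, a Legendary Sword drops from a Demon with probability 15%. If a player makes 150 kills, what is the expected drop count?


Expected drops = kills * (drop_rate / 100)
= 150 * (15 / 100)
= 150 * 0.15
= 22.5

22.5 drops


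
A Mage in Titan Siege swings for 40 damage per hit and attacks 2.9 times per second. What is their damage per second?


DPS = damage * attack_speed
= 40 * 2.9
= 116.0

116.0 DPS


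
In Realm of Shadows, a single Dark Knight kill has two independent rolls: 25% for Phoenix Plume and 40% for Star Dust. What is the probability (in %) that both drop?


For independent events, P(both) = P(A) * P(B)
= 25% * 40%
= 1000 / 100 %
= 10.0%

10.0%


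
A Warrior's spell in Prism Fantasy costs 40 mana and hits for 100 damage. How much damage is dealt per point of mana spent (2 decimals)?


Efficiency = damage / mana
= 100 / 40
= 2.50

2.50 dmg/mana


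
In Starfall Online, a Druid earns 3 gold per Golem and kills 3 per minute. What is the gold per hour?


Gold per minute = 3 * 3 = 9
Gold per hour = 9 * 60 = 540

540 gold/hour


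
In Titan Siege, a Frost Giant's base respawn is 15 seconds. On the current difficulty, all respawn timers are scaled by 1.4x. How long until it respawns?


Respawn time = base * multiplier
= 15 * 1.4
= 21.0 seconds

21.0 seconds


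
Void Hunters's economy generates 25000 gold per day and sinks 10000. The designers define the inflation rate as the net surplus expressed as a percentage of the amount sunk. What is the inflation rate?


Net gold = 25000 - 10000 = 15000
Inflation rate = net / sunk * 100 = 15000 / 10000 * 100
= 1.5 * 100
= 150.00%

150.00%


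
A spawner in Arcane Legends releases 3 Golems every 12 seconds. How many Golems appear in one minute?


Spawns per minute = count * (60 / interval)
= 3 * (60 / 12)
= 3 * 5.0
= 15.0

15.0 per minute


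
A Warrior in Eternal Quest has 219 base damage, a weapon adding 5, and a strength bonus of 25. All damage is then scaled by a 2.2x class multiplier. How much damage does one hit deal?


Sum base + weapon + str = 219 + 5 + 25 = 249
Multiply by 2.2:
249 * 2.2 = 547.8

547.8 damage


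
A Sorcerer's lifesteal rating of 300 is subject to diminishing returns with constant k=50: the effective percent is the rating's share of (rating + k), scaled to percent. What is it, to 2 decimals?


effective% = rating / (rating + k) * 100
= 300 / (300 + 50) * 100
= 300 / 350 * 100
= 0.857143 * 100
= 85.71%

85.71%


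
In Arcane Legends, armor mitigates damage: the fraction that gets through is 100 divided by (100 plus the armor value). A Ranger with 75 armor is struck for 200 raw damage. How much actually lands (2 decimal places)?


actual = 200 * 100 / (100 + 75)
= 200 * 100 / 175
= 20000 / 175
= 114.29

114.29 damage


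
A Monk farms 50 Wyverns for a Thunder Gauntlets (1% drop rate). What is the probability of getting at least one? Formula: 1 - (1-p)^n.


P(at least one) = 1 - P(none) = 1 - (1-p)^n
p = 1/100 = 0.01
1 - p = 0.99
(1 - p)^50 = 0.99^50 = 0.605006
P(at least one) = 1 - 0.605006 = 0.3950

0.3950


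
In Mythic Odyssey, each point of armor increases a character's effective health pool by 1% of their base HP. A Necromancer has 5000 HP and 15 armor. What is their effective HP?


EHP = 5000 * (1 + 15/100)
= 5000 * (1 + 0.15)
= 5000 * 1.15
= 5750.0

5750.0 EHP


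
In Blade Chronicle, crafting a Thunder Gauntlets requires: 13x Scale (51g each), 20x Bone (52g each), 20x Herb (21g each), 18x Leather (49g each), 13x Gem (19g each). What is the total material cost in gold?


Cost breakdown:
  Scale: 13 * 51 = 663
  Bone: 20 * 52 = 1040
  Herb: 20 * 21 = 420
  Leather: 18 * 49 = 882
  Gem: 13 * 19 = 247
Total = 663 + 1040 + 420 + 882 + 247 = 3252

3252 gold


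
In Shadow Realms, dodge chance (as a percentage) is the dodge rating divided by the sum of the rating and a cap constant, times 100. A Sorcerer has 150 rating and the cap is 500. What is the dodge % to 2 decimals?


dodge% = 150 / (150 + 500) * 100
= 150 / 650 * 100
= 0.230769 * 100
= 23.08%

23.08%


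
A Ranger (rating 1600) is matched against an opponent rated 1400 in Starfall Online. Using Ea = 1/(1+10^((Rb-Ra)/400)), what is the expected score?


Elo expected score: Ea = 1/(1 + 10^((Rb-Ra)/400))
Rb - Ra = 1400 - 1600 = -200
(Rb-Ra)/400 = -200/400 = -0.5
10^-0.5 = 0.316228
Ea = 1/(1 + 0.316228) = 1/1.316228 = 0.7597

0.7597


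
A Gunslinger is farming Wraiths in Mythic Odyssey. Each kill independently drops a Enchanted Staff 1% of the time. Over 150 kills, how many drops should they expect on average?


Expected drops = kills * (drop_rate / 100)
= 150 * (1 / 100)
= 150 * 0.01
= 1.5

1.5 drops


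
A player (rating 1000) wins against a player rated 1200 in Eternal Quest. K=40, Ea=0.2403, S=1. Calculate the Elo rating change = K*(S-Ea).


Elo update: delta = K * (S - Ea), where S = 1 (wins)
S - Ea = 1 - 0.2403 = 0.7597
Rating change = 40 * 0.7597
= 30.39

30.39 rating points


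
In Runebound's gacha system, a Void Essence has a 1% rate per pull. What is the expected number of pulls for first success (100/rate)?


Expected pulls for a geometric distribution = 1/p = 100 / rate%
= 100 / 1
= 100.0

100.0 pulls


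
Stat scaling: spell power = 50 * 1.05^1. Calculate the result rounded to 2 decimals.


value = base * growth^level
= 50 * 1.05^1
= 50 * 1.05
= 52.50

52.50 spell power


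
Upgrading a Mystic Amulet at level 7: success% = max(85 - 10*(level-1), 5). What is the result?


raw_rate = 85 - 10 * (7 - 1)
= 85 - 10 * 6
= 85 - 60
= 25
Apply floor: max(25, 5) = 25%

25%


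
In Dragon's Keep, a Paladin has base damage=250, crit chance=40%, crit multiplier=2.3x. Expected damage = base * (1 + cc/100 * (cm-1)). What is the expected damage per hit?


E[dmg] = base * (1 + crit_chance * (crit_mult - 1))
cc as decimal = 40/100 = 0.4
cm - 1 = 2.3 - 1 = 1.3
Bonus factor = 0.4 * 1.3 = 0.52
Total multiplier = 1 + 0.52 = 1.52
Expected damage = 250 * 1.52 = 380.00

380.00 damage


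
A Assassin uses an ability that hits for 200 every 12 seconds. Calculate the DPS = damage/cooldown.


DPS = damage / cooldown
= 200 / 12
= 16.67

16.67 DPS


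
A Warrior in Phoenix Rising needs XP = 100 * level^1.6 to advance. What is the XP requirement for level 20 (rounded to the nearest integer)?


XP = 100 * level^1.6
Substitute level = 20:
XP = 100 * 20^1.6
= 100 * 120.6835
= 12068

12068 XP


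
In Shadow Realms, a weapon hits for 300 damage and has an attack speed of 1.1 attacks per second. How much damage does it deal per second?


DPS = damage * attack_speed
= 300 * 1.1
= 330.0

330.0 DPS


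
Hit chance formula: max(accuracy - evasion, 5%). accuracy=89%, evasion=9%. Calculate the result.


accuracy - evasion = 89 - 9 = 80
Apply floor: max(80, 5) = 80
Hit chance = 80%

80%


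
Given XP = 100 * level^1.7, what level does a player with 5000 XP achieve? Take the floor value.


XP = 100 * level^1.7, so level = (XP / 100)^(1/1.7)
= (5000 / 100)^(1/1.7)
= 50.0^0.5882
= 9.9861
Floor: level = 9

level 9


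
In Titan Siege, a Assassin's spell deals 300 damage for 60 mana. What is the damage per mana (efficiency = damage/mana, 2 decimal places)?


Efficiency = damage / mana
= 300 / 60
= 5.00

5.00 dmg/mana


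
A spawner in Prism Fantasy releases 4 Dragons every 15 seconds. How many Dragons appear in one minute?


Spawns per minute = count * (60 / interval)
= 4 * (60 / 15)
= 4 * 4.0
= 16.0

16.0 per minute


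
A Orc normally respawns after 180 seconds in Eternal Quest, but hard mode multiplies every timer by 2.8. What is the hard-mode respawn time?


Respawn time = base * multiplier
= 180 * 2.8
= 504.0 seconds

504.0 seconds


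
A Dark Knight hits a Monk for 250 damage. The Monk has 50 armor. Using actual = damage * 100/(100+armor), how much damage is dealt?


actual = 250 * 100 / (100 + 50)
= 250 * 100 / 150
= 25000 / 150
= 166.67

166.67 damage


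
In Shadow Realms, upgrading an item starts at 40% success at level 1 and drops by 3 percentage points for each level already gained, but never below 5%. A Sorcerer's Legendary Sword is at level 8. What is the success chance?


raw_rate = 40 - 3 * (8 - 1)
= 40 - 3 * 7
= 40 - 21
= 19
Apply floor: max(19, 5) = 19%

19%


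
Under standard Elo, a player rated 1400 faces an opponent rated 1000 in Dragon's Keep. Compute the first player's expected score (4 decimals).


Elo expected score: Ea = 1/(1 + 10^((Rb-Ra)/400))
Rb - Ra = 1000 - 1400 = -400
(Rb-Ra)/400 = -400/400 = -1.0
10^-1.0 = 0.1
Ea = 1/(1 + 0.1) = 1/1.1 = 0.9091

0.9091


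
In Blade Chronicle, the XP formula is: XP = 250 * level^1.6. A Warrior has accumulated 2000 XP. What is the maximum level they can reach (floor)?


XP = 250 * level^1.6, so level = (XP / 250)^(1/1.6)
= (2000 / 250)^(1/1.6)
= 8.0^0.625
= 3.668
Floor: level = 3

level 3


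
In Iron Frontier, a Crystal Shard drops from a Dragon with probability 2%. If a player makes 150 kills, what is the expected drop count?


Expected drops = kills * (drop_rate / 100)
= 150 * (2 / 100)
= 150 * 0.02
= 3.0

3.0 drops


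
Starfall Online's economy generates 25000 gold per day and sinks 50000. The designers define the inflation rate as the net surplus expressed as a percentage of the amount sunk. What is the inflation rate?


Net gold = 25000 - 50000 = -25000
Inflation rate = net / sunk * 100 = -25000 / 50000 * 100
= -0.5 * 100
= -50.00%

-50.00%


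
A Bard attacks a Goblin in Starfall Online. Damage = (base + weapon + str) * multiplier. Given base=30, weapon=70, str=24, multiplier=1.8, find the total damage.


Sum base + weapon + str = 30 + 70 + 24 = 124
Multiply by 1.8:
124 * 1.8 = 223.2

223.2 damage


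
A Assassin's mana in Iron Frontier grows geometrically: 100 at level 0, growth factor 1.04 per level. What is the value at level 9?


value = base * growth^level
= 100 * 1.04^9
= 100 * 1.423312
= 142.33

142.33 mana


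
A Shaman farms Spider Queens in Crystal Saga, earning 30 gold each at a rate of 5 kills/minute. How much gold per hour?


Gold per minute = 30 * 5 = 150
Gold per hour = 150 * 60 = 9000

9000 gold/hour


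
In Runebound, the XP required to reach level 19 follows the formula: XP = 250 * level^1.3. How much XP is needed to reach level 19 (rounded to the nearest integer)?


XP = 250 * level^1.3
Substitute level = 19:
XP = 250 * 19^1.3
= 250 * 45.96
= 11490

11490 XP


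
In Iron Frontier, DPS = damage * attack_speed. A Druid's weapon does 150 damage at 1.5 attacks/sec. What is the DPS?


DPS = damage * attack_speed
= 150 * 1.5
= 225.0

225.0 DPS


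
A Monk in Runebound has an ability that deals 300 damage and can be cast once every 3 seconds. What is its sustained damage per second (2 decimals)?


DPS = damage / cooldown
= 300 / 3
= 100.00

100.00 DPS


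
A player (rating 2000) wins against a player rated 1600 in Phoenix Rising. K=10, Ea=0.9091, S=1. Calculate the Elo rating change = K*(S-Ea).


Elo update: delta = K * (S - Ea), where S = 1 (wins)
S - Ea = 1 - 0.9091 = 0.0909
Rating change = 10 * 0.0909
= 0.91

0.91 rating points


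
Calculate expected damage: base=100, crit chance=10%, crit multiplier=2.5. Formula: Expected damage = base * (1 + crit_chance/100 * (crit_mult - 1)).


E[dmg] = base * (1 + crit_chance * (crit_mult - 1))
cc as decimal = 10/100 = 0.1
cm - 1 = 2.5 - 1 = 1.5
Bonus factor = 0.1 * 1.5 = 0.15
Total multiplier = 1 + 0.15 = 1.15
Expected damage = 100 * 1.15 = 115.00

115.00 damage


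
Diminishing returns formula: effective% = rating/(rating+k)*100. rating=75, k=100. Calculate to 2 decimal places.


effective% = rating / (rating + k) * 100
= 75 / (75 + 100) * 100
= 75 / 175 * 100
= 0.428571 * 100
= 42.86%

42.86%


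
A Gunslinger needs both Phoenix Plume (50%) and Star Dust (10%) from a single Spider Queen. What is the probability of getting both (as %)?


For independent events, P(both) = P(A) * P(B)
= 50% * 10%
= 500 / 100 %
= 5.0%

5.0%


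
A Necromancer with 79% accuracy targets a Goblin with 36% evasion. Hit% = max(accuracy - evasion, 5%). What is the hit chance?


accuracy - evasion = 79 - 36 = 43
Apply floor: max(43, 5) = 43
Hit chance = 43%

43%


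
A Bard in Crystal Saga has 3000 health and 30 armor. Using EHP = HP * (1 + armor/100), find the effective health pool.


EHP = 3000 * (1 + 30/100)
= 3000 * (1 + 0.3)
= 3000 * 1.3
= 3900.0

3900.0 EHP


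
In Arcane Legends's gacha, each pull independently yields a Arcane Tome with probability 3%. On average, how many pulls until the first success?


Expected pulls for a geometric distribution = 1/p = 100 / rate%
= 100 / 3
= 33.33

33.33 pulls


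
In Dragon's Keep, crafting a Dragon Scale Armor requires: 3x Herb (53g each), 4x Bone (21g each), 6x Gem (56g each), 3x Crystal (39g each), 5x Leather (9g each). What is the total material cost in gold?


Cost breakdown:
  Herb: 3 * 53 = 159
  Bone: 4 * 21 = 84
  Gem: 6 * 56 = 336
  Crystal: 3 * 39 = 117
  Leather: 5 * 9 = 45
Total = 159 + 84 + 336 + 117 + 45 = 741

741 gold


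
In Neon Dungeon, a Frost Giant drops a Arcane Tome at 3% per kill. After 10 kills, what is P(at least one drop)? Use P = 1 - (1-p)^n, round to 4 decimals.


P(at least one) = 1 - P(none) = 1 - (1-p)^n
p = 3/100 = 0.03
1 - p = 0.97
(1 - p)^10 = 0.97^10 = 0.737424
P(at least one) = 1 - 0.737424 = 0.2626

0.2626


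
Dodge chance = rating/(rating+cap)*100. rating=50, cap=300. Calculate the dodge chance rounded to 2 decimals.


dodge% = 50 / (50 + 300) * 100
= 50 / 350 * 100
= 0.142857 * 100
= 14.29%

14.29%


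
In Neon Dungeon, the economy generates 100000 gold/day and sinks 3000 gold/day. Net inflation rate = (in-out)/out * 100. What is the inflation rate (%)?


Net gold = 100000 - 3000 = 97000
Inflation rate = net / sunk * 100 = 97000 / 3000 * 100
= 32.333333 * 100
= 3233.33%

3233.33%


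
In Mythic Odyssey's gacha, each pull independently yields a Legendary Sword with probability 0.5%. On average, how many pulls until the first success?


Expected pulls for a geometric distribution = 1/p = 100 / rate%
= 100 / 0.5
= 200.0

200.0 pulls


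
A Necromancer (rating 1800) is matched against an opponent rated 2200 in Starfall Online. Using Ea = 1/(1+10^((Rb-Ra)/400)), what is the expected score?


Elo expected score: Ea = 1/(1 + 10^((Rb-Ra)/400))
Rb - Ra = 2200 - 1800 = 400
(Rb-Ra)/400 = 400/400 = 1.0
10^1.0 = 10.0
Ea = 1/(1 + 10.0) = 1/11.0 = 0.0909

0.0909


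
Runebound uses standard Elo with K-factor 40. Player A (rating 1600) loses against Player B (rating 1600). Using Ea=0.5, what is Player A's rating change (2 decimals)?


Elo update: delta = K * (S - Ea), where S = 0 (loses)
S - Ea = 0 - 0.5 = -0.5
Rating change = 40 * -0.5
= -20.00

-20.00 rating points


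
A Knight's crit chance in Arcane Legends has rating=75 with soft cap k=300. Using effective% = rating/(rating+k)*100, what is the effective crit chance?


effective% = rating / (rating + k) * 100
= 75 / (75 + 300) * 100
= 75 / 375 * 100
= 0.2 * 100
= 20.00%

20.00%


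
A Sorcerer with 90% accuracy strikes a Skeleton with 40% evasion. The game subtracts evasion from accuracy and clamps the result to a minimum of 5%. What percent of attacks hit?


accuracy - evasion = 90 - 40 = 50
Apply floor: max(50, 5) = 50
Hit chance = 50%

50%


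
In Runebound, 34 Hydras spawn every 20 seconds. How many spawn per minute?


Spawns per minute = count * (60 / interval)
= 34 * (60 / 20)
= 34 * 3.0
= 102.0

102.0 per minute


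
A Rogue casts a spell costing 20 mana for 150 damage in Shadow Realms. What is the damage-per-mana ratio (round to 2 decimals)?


Efficiency = damage / mana
= 150 / 20
= 7.50

7.50 dmg/mana


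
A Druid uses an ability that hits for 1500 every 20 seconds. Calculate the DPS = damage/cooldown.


DPS = damage / cooldown
= 1500 / 20
= 75.00

75.00 DPS


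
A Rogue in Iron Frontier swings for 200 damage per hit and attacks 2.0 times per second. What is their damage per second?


DPS = damage * attack_speed
= 200 * 2.0
= 400.0

400.0 DPS


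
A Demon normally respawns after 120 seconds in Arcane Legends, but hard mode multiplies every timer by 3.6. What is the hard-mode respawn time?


Respawn time = base * multiplier
= 120 * 3.6
= 432.0 seconds

432.0 seconds


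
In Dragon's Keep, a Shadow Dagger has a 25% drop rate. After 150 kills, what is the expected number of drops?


Expected drops = kills * (drop_rate / 100)
= 150 * (25 / 100)
= 150 * 0.25
= 37.5

37.5 drops


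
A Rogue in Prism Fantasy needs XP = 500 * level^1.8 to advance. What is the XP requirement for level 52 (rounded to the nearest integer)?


XP = 500 * level^1.8
Substitute level = 52:
XP = 500 * 52^1.8
= 500 * 1226.8911
= 613446

613446 XP


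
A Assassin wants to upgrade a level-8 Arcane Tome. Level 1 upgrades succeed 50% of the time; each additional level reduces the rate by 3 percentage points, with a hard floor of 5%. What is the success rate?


raw_rate = 50 - 3 * (8 - 1)
= 50 - 3 * 7
= 50 - 21
= 29
Apply floor: max(29, 5) = 29%

29%


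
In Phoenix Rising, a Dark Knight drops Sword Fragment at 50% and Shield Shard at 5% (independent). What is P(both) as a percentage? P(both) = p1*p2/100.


For independent events, P(both) = P(A) * P(B)
= 50% * 5%
= 250 / 100 %
= 2.5%

2.5%


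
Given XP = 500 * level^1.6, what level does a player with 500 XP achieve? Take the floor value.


XP = 500 * level^1.6, so level = (XP / 500)^(1/1.6)
= (500 / 500)^(1/1.6)
= 1.0^0.625
= 1.0
Floor: level = 1

level 1


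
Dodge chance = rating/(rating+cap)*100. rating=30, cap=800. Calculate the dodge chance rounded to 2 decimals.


dodge% = 30 / (30 + 800) * 100
= 30 / 830 * 100
= 0.036145 * 100
= 3.61%

3.61%


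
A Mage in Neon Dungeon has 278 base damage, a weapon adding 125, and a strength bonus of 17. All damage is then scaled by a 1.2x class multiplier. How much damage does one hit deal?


Sum base + weapon + str = 278 + 125 + 17 = 420
Multiply by 1.2:
420 * 1.2 = 504.0

504.0 damage


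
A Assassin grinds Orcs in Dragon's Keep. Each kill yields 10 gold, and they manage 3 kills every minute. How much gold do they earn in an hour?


Gold per minute = 10 * 3 = 30
Gold per hour = 30 * 60 = 1800

1800 gold/hour


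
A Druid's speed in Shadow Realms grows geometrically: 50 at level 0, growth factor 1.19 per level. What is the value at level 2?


value = base * growth^level
= 50 * 1.19^2
= 50 * 1.4161
= 70.81

70.81 speed


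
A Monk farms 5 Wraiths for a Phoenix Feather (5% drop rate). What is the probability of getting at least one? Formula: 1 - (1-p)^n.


P(at least one) = 1 - P(none) = 1 - (1-p)^n
p = 5/100 = 0.05
1 - p = 0.95
(1 - p)^5 = 0.95^5 = 0.773781
P(at least one) = 1 - 0.773781 = 0.2262

0.2262


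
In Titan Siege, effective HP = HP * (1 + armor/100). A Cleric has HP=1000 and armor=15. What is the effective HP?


EHP = 1000 * (1 + 15/100)
= 1000 * (1 + 0.15)
= 1000 * 1.15
= 1150.0

1150.0 EHP


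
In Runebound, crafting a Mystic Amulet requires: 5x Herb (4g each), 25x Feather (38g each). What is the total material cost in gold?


Cost breakdown:
  Herb: 5 * 4 = 20
  Feather: 25 * 38 = 950
Total = 20 + 950 = 970

970 gold


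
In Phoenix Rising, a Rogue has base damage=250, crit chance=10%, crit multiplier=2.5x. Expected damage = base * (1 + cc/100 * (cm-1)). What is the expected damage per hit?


E[dmg] = base * (1 + crit_chance * (crit_mult - 1))
cc as decimal = 10/100 = 0.1
cm - 1 = 2.5 - 1 = 1.5
Bonus factor = 0.1 * 1.5 = 0.15
Total multiplier = 1 + 0.15 = 1.15
Expected damage = 250 * 1.15 = 287.50

287.50 damage


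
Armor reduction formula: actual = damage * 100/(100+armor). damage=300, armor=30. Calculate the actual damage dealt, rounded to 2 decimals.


actual = 300 * 100 / (100 + 30)
= 300 * 100 / 130
= 30000 / 130
= 230.77

230.77 damage


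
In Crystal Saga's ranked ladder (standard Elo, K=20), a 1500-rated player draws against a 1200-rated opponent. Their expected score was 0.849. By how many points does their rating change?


Elo update: delta = K * (S - Ea), where S = 0.5 (draws)
S - Ea = 0.5 - 0.849 = -0.349
Rating change = 20 * -0.349
= -6.98

-6.98 rating points


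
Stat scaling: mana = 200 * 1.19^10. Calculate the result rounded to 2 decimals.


value = base * growth^level
= 200 * 1.19^10
= 200 * 5.694684
= 1138.94

1138.94 mana


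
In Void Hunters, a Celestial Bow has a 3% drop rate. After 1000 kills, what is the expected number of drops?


Expected drops = kills * (drop_rate / 100)
= 1000 * (3 / 100)
= 1000 * 0.03
= 30.0

30.0 drops


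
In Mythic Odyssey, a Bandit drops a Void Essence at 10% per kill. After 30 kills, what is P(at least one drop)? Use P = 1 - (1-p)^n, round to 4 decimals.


P(at least one) = 1 - P(none) = 1 - (1-p)^n
p = 10/100 = 0.1
1 - p = 0.9
(1 - p)^30 = 0.9^30 = 0.042391
P(at least one) = 1 - 0.042391 = 0.9576

0.9576


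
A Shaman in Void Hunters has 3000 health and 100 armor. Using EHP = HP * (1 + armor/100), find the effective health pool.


EHP = 3000 * (1 + 100/100)
= 3000 * (1 + 1.0)
= 3000 * 2.0
= 6000.0

6000.0 EHP


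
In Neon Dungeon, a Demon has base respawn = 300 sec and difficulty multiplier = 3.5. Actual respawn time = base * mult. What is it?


Respawn time = base * multiplier
= 300 * 3.5
= 1050.0 seconds

1050.0 seconds


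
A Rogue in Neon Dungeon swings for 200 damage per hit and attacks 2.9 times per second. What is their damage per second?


DPS = damage * attack_speed
= 200 * 2.9
= 580.0

580.0 DPS


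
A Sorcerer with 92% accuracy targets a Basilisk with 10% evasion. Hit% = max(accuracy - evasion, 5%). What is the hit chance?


accuracy - evasion = 92 - 10 = 82
Apply floor: max(82, 5) = 82
Hit chance = 82%

82%


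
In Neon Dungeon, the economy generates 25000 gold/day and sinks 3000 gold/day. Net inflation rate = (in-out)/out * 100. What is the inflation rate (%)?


Net gold = 25000 - 3000 = 22000
Inflation rate = net / sunk * 100 = 22000 / 3000 * 100
= 7.333333 * 100
= 733.33%

733.33%


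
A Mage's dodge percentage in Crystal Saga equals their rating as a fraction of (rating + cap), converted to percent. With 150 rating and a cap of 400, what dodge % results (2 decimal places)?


dodge% = 150 / (150 + 400) * 100
= 150 / 550 * 100
= 0.272727 * 100
= 27.27%

27.27%


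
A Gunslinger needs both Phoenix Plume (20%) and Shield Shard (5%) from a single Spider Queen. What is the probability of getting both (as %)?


For independent events, P(both) = P(A) * P(B)
= 20% * 5%
= 100 / 100 %
= 1.0%

1.0%


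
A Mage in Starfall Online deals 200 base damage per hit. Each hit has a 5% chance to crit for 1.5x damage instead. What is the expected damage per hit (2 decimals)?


E[dmg] = base * (1 + crit_chance * (crit_mult - 1))
cc as decimal = 5/100 = 0.05
cm - 1 = 1.5 - 1 = 0.5
Bonus factor = 0.05 * 0.5 = 0.025
Total multiplier = 1 + 0.025 = 1.025
Expected damage = 200 * 1.025 = 205.00

205.00 damage


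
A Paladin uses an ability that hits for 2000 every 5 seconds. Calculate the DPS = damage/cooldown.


DPS = damage / cooldown
= 2000 / 5
= 400.00

400.00 DPS


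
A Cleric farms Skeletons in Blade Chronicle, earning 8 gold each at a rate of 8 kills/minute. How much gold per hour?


Gold per minute = 8 * 8 = 64
Gold per hour = 64 * 60 = 3840

3840 gold/hour


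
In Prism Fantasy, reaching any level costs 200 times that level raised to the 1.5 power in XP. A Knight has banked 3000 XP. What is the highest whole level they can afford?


XP = 200 * level^1.5, so level = (XP / 200)^(1/1.5)
= (3000 / 200)^(1/1.5)
= 15.0^0.6667
= 6.0822
Floor: level = 6

level 6


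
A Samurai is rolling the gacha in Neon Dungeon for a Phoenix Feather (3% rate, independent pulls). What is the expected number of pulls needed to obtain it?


Expected pulls for a geometric distribution = 1/p = 100 / rate%
= 100 / 3
= 33.33

33.33 pulls


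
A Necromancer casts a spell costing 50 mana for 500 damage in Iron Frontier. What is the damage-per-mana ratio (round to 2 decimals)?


Efficiency = damage / mana
= 500 / 50
= 10.00

10.00 dmg/mana


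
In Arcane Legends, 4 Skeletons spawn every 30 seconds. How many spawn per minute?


Spawns per minute = count * (60 / interval)
= 4 * (60 / 30)
= 4 * 2.0
= 8.0

8.0 per minute


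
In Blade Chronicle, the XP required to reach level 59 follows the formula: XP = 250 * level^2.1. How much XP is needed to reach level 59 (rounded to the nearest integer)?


XP = 250 * level^2.1
Substitute level = 59:
XP = 250 * 59^2.1
= 250 * 5233.4638
= 1308366

1308366 XP


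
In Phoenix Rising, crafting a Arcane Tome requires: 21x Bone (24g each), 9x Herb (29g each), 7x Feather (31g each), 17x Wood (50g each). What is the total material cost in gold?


Cost breakdown:
  Bone: 21 * 24 = 504
  Herb: 9 * 29 = 261
  Feather: 7 * 31 = 217
  Wood: 17 * 50 = 850
Total = 504 + 261 + 217 + 850 = 1832

1832 gold


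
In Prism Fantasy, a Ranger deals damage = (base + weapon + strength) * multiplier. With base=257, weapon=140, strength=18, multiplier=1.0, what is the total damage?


Sum base + weapon + str = 257 + 140 + 18 = 415
Multiply by 1.0:
415 * 1.0 = 415.0

415.0 damage


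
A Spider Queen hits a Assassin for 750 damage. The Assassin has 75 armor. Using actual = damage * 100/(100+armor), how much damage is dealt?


actual = 750 * 100 / (100 + 75)
= 750 * 100 / 175
= 75000 / 175
= 428.57

428.57 damage


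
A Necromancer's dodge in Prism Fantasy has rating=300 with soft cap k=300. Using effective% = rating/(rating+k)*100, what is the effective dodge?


effective% = rating / (rating + k) * 100
= 300 / (300 + 300) * 100
= 300 / 600 * 100
= 0.5 * 100
= 50.00%

50.00%


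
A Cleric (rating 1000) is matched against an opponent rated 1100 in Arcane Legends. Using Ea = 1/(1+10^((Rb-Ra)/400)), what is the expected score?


Elo expected score: Ea = 1/(1 + 10^((Rb-Ra)/400))
Rb - Ra = 1100 - 1000 = 100
(Rb-Ra)/400 = 100/400 = 0.25
10^0.25 = 1.778279
Ea = 1/(1 + 1.778279) = 1/2.778279 = 0.3599

0.3599


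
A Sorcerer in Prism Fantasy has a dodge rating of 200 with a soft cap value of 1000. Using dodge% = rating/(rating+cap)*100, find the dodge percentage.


dodge% = 200 / (200 + 1000) * 100
= 200 / 1200 * 100
= 0.166667 * 100
= 16.67%

16.67%


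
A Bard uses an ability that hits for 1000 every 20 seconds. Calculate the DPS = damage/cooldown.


DPS = damage / cooldown
= 1000 / 20
= 50.00

50.00 DPS


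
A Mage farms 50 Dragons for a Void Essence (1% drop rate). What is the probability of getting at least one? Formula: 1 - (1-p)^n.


P(at least one) = 1 - P(none) = 1 - (1-p)^n
p = 1/100 = 0.01
1 - p = 0.99
(1 - p)^50 = 0.99^50 = 0.605006
P(at least one) = 1 - 0.605006 = 0.3950

0.3950


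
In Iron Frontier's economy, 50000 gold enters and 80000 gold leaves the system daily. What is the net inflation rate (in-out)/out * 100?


Net gold = 50000 - 80000 = -30000
Inflation rate = net / sunk * 100 = -30000 / 80000 * 100
= -0.375 * 100
= -37.50%

-37.50%


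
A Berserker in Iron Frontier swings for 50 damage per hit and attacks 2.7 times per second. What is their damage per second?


DPS = damage * attack_speed
= 50 * 2.7
= 135.0

135.0 DPS


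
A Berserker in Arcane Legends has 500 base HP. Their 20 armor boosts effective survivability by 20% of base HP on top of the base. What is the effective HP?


EHP = 500 * (1 + 20/100)
= 500 * (1 + 0.2)
= 500 * 1.2
= 600.0

600.0 EHP


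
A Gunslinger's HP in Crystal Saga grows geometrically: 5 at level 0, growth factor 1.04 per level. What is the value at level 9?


value = base * growth^level
= 5 * 1.04^9
= 5 * 1.423312
= 7.12

7.12 HP


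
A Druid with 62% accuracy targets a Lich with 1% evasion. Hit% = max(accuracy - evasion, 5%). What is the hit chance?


accuracy - evasion = 62 - 1 = 61
Apply floor: max(61, 5) = 61
Hit chance = 61%

61%


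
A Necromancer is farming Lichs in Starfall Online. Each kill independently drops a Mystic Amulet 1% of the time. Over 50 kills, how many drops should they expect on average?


Expected drops = kills * (drop_rate / 100)
= 50 * (1 / 100)
= 50 * 0.01
= 0.5

0.5 drops


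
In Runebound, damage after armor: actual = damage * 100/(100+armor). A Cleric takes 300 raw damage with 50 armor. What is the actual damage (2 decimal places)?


actual = 300 * 100 / (100 + 50)
= 300 * 100 / 150
= 30000 / 150
= 200.00

200.00 damage


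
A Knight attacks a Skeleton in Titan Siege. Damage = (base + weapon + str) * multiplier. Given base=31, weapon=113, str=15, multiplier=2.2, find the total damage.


Sum base + weapon + str = 31 + 113 + 15 = 159
Multiply by 2.2:
159 * 2.2 = 349.8

349.8 damage
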